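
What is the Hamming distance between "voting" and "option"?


Comparing character by character (same length = 6):
  Pos 0: 'v' vs 'o' !=
  Pos 1: 'o' vs 'p' !=
  Pos 2: 't' vs 't' =
  Pos 3: 'i' vs 'i' =
  Pos 4: 'n' vs 'o' !=
  Pos 5: 'g' vs 'n' !=
Hamming distance = 4


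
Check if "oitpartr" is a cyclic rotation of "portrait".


Word: "portrait", Candidate: "oitpartr"
Method: check if candidate is substring of word+word
"portraitportrait" contains "oitpartr"? No
Is rotation = No


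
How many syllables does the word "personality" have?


Word: "personality"
Syllable breakdown: per | son | al | i | ty
Counting: 5 parts
= 5 syllables


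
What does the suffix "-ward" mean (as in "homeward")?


Suffix: -ward
Example: homeward (home + -ward)
Meaning = in the direction of


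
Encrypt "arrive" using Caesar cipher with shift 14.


Word: "arrive"
Shift: 14
Each letter → (letter + shift) mod 26:
  'a' (0) + 14 = 14 → 'o'
  'r' (17) + 14 = 5 → 'f'
  'r' (17) + 14 = 5 → 'f'
  'i' (8) + 14 = 22 → 'w'
  'v' (21) + 14 = 9 → 'j'
  'e' (4) + 14 = 18 → 's'
Result = "offwjs"


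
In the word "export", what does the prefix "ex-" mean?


Prefix: ex-
Example: export = ex- + port
Meaning = out / former


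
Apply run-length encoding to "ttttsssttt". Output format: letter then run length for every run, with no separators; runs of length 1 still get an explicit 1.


String: "ttttsssttt"
Scanning for consecutive runs:
  't' x 4
  's' x 3
  't' x 3
RLE = "t4s3t3"


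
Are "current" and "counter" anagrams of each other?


Word 1: "current" → sorted: cenrrtu
Word 2: "counter" → sorted: cenortu
Same letters? cenrrtu != cenortu
Anagram = No


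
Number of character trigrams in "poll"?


Word: "poll" (length 4)
Number of 3-grams = length - 3 + 1 = 4 - 3 + 1
= 2


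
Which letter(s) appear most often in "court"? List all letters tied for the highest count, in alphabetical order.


Word: "court"
Letter counts:
  'c': 1
  'o': 1
  'r': 1
  't': 1
  'u': 1
Maximum count = 1
Most frequent = 'c', 'o', 'r', 't', 'u' (1 time each)


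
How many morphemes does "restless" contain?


Word: "restless"
Morphemes: rest | -less
Each morpheme carries meaning
= 2 morphemes


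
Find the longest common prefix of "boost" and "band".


Word 1: "boost"
Word 2: "band"
Comparing from start:
  Pos 0: 'b' == 'b'
  Pos 1: 'o' != 'a' (stop)
LCP = "b" (length 1)


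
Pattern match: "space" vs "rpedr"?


Pattern of "space": [0, 1, 2, 3, 4]
Pattern of "rpedr": [0, 1, 2, 3, 0]
Patterns do not match
Same pattern = No


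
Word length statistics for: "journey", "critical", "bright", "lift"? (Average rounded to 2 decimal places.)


Lengths: "journey"=7, "critical"=8, "bright"=6, "lift"=4
Sum = 25, Count = 4
Average = 25/4 = 6.25
= avg=6.25, min=4, max=8


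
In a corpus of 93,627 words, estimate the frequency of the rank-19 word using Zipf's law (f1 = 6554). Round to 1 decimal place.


Zipf's law: f(r) = f(1) / r
f(1) = 6554
f(19) = 6554 / 19
= 344.9 occurrences


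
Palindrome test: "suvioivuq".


Word: "suvioivuq"
Reversed: "quvioivus"
Forward == Backward? suvioivuq != quvioivus
Palindrome = No


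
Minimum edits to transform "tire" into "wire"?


Word 1: "tire" (length 4)
Word 2: "wire" (length 4)
One optimal edit sequence (insert/delete/substitute each cost 1):
  1. substitute 't' -> 'w'  (+1)
  2. keep 'i'
  3. keep 'r'
  4. keep 'e'
Total edit operations: 1
Edit distance = 1


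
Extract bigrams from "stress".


Word: "stress" (length 6)
Number of bigrams = 6 - 2 + 1 = 5
  Position 0: "st"
  Position 1: "tr"
  Position 2: "re"
  Position 3: "es"
  Position 4: "ss"
Bigrams = "st", "tr", "re", "es", "ss"


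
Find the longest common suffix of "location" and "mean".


Word 1: "location"
Word 2: "mean"
Comparing from end:
  Pos -1: 'n' == 'n'
  Pos -2: 'o' != 'a' (stop)
LCS = "n" (length 1)


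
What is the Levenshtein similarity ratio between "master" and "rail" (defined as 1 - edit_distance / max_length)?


Word 1: "master" (length 6)
Word 2: "rail" (length 4)
One optimal edit sequence:
  1. substitute 'm' -> 'r'  (+1)
  2. keep 'a'
  3. delete 's'  (+1)
  4. delete 't'  (+1)
  5. substitute 'e' -> 'i'  (+1)
  6. substitute 'r' -> 'l'  (+1)
Edit distance = 5
Max length = max(6, 4) = 6
Similarity = 1 - 5/6
= 0.1667


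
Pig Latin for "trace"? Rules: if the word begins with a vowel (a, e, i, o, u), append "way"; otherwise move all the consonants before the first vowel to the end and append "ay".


Word: "trace"
Starts with consonant(s) → move to end, add 'ay'
Consonant cluster: "tr"
Pig Latin = "acetray"


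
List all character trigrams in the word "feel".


Word: "feel" (length 4)
Number of trigrams = 4 - 3 + 1 = 2
  Position 0: "fee"
  Position 1: "eel"
Trigrams = "fee", "eel"


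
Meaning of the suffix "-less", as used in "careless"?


Suffix: -less
As in: careless -> care + -less
Meaning = without


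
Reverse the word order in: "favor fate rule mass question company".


Original: "favor fate rule mass question company"
Words (1..n): favor | fate | rule | mass | question | company
Reversed (n..1): company | question | mass | rule | fate | favor
Result = "company question mass rule fate favor"


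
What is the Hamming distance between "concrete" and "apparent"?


Comparing character by character (same length = 8):
  Pos 0: 'c' vs 'a' !=
  Pos 1: 'o' vs 'p' !=
  Pos 2: 'n' vs 'p' !=
  Pos 3: 'c' vs 'a' !=
  Pos 4: 'r' vs 'r' =
  Pos 5: 'e' vs 'e' =
  Pos 6: 't' vs 'n' !=
  Pos 7: 'e' vs 't' !=
Hamming distance = 6


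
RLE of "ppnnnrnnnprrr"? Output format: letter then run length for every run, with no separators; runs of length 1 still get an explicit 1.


String: "ppnnnrnnnprrr"
Scanning for consecutive runs:
  'p' x 2
  'n' x 3
  'r' x 1
  'n' x 3
  'p' x 1
  'r' x 3
RLE = "p2n3r1n3p1r3"


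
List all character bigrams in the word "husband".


Word: "husband" (length 7)
Number of bigrams = 7 - 2 + 1 = 6
  Position 0: "hu"
  Position 1: "us"
  Position 2: "sb"
  Position 3: "ba"
  Position 4: "an"
  Position 5: "nd"
Bigrams = "hu", "us", "sb", "ba", "an", "nd"


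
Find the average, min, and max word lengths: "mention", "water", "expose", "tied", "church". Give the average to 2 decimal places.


Lengths: "mention"=7, "water"=5, "expose"=6, "tied"=4, "church"=6
Sum = 28, Count = 5
Average = 28/5 = 5.60
= avg=5.60, min=4, max=7


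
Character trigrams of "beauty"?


Word: "beauty" (length 6)
Number of trigrams = 6 - 3 + 1 = 4
  Position 0: "bea"
  Position 1: "eau"
  Position 2: "aut"
  Position 3: "uty"
Trigrams = "bea", "eau", "aut", "uty"


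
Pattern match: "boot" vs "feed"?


Pattern of "boot": [0, 1, 1, 2]
Pattern of "feed": [0, 1, 1, 2]
Patterns match
Same pattern = Yes


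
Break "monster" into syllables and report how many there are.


Word: "monster"
Syllable breakdown: mon · ster
Counting: 2 parts
= 2 syllables


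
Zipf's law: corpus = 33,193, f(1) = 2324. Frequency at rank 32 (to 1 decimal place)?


Zipf's law: f(r) = f(1) / r
f(1) = 2324
f(32) = 2324 / 32
= 72.6 occurrences


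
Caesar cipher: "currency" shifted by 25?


Word: "currency"
Shift: 25
Each letter → (letter + shift) mod 26:
  'c' (2) + 25 = 1 → 'b'
  'u' (20) + 25 = 19 → 't'
  'r' (17) + 25 = 16 → 'q'
  'r' (17) + 25 = 16 → 'q'
  'e' (4) + 25 = 3 → 'd'
  'n' (13) + 25 = 12 → 'm'
  'c' (2) + 25 = 1 → 'b'
  'y' (24) + 25 = 23 → 'x'
Result = "btqqdmbx"


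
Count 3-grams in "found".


Word: "found" (length 5)
Number of 3-grams = length - 3 + 1 = 5 - 3 + 1
= 3


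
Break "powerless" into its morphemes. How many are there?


Word: "powerless"
Morphemes: power + -less
Each morpheme carries meaning
= 2 morphemes


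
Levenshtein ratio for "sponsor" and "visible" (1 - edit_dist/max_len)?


Word 1: "sponsor" (length 7)
Word 2: "visible" (length 7)
One optimal edit sequence:
  1. substitute 's' -> 'v'  (+1)
  2. substitute 'p' -> 'i'  (+1)
  3. substitute 'o' -> 's'  (+1)
  4. substitute 'n' -> 'i'  (+1)
  5. substitute 's' -> 'b'  (+1)
  6. substitute 'o' -> 'l'  (+1)
  7. substitute 'r' -> 'e'  (+1)
Edit distance = 7
Max length = max(7, 7) = 7
Similarity = 1 - 7/7
= 0.0000


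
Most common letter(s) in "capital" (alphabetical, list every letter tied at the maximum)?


Word: "capital"
Letter counts:
  'a': 2
  'c': 1
  'i': 1
  'l': 1
  'p': 1
  't': 1
Maximum count = 2
Most frequent = 'a' (2 times each)


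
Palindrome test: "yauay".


Word: "yauay"
Reversed: "yauay"
Forward == Backward? yauay == yauay
Palindrome = Yes


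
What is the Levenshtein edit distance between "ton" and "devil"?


Word 1: "ton" (length 3)
Word 2: "devil" (length 5)
One optimal edit sequence (insert/delete/substitute each cost 1):
  1. insert 'd'  (+1)
  2. insert 'e'  (+1)
  3. substitute 't' -> 'v'  (+1)
  4. substitute 'o' -> 'i'  (+1)
  5. substitute 'n' -> 'l'  (+1)
Total edit operations: 5
Edit distance = 5


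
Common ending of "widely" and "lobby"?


Word 1: "widely"
Word 2: "lobby"
Comparing from end:
  Pos -1: 'y' == 'y'
  Pos -2: 'l' != 'b' (stop)
LCS = "y" (length 1)


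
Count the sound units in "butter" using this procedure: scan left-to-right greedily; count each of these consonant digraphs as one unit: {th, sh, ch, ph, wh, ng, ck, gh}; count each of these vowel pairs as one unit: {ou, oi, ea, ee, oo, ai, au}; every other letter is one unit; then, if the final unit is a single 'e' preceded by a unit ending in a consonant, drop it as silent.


Word: "butter" (6 letters)
Left-to-right scan:
  (1) 'b' (letter)
  (2) 'u' (letter)
  (3) 't' (letter)
  (4) 't' (letter)
  (5) 'e' (letter)
  (6) 'r' (letter)
Units from scan: 6
Sound units = 6 units


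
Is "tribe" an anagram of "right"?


Word 1: "right" → sorted: ghirt
Word 2: "tribe" → sorted: beirt
Same letters? ghirt != beirt
Anagram = No


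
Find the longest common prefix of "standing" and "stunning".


Word 1: "standing"
Word 2: "stunning"
Comparing from start:
  Pos 0: 's' == 's'
  Pos 1: 't' == 't'
  Pos 2: 'a' != 'u' (stop)
LCP = "st" (length 2)


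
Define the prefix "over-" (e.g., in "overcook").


Prefix: over-
Example: overcook (over- + cook)
Meaning = excessive


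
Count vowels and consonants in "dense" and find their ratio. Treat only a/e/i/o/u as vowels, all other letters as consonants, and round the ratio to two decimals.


Word: "dense"
Vowels (a,e,i,o,u): 2
Consonants: 3
Ratio = 2/3
= 0.67


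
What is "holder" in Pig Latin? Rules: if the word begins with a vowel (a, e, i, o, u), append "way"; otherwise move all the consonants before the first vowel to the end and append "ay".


Word: "holder"
Starts with consonant(s) → move to end, add 'ay'
Consonant cluster: "h"
Pig Latin = "olderhay"


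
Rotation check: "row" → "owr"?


Word: "row", Candidate: "owr"
Method: check if candidate is substring of word+word
"rowrow" contains "owr"? Yes
Is rotation = Yes


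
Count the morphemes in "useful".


Word: "useful"
Morphemes: use / -ful
Each morpheme carries meaning
= 2 morphemes


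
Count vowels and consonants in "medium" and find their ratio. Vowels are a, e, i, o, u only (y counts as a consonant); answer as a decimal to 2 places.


Word: "medium"
Vowels (a,e,i,o,u): 3
Consonants: 3
Ratio = 3/3
= 1.00


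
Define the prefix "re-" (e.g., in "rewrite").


Prefix: re-
Example: rewrite = re- + write
Meaning = again


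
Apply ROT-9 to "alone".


Word: "alone"
Shift: 9
Each letter → (letter + shift) mod 26:
  'a' (0) + 9 = 9 → 'j'
  'l' (11) + 9 = 20 → 'u'
  'o' (14) + 9 = 23 → 'x'
  'n' (13) + 9 = 22 → 'w'
  'e' (4) + 9 = 13 → 'n'
Result = "juxwn"


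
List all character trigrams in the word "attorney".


Word: "attorney" (length 8)
Number of trigrams = 8 - 3 + 1 = 6
  Position 0: "att"
  Position 1: "tto"
  Position 2: "tor"
  Position 3: "orn"
  Position 4: "rne"
  Position 5: "ney"
Trigrams = "att", "tto", "tor", "orn", "rne", "ney"


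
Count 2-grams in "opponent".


Word: "opponent" (length 8)
Number of 2-grams = length - 2 + 1 = 8 - 2 + 1
= 7


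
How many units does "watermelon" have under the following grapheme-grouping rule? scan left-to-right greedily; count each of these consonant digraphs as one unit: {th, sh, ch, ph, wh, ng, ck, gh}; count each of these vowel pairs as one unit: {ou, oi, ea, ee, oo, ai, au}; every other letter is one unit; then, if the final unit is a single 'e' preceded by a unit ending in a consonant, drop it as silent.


Word: "watermelon" (10 letters)
Left-to-right scan:
  1. 'w' (letter)
  2. 'a' (letter)
  3. 't' (letter)
  4. 'e' (letter)
  5. 'r' (letter)
  6. 'm' (letter)
  7. 'e' (letter)
  8. 'l' (letter)
  9. 'o' (letter)
  10. 'n' (letter)
Units from scan: 10
Sound units = 10 units


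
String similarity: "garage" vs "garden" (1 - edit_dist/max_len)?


Word 1: "garage" (length 6)
Word 2: "garden" (length 6)
One optimal edit sequence:
  1. keep 'g'
  2. keep 'a'
  3. keep 'r'
  4. substitute 'a' -> 'd'  (+1)
  5. substitute 'g' -> 'e'  (+1)
  6. substitute 'e' -> 'n'  (+1)
Edit distance = 3
Max length = max(6, 6) = 6
Similarity = 1 - 3/6
= 0.5000


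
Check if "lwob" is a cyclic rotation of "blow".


Word: "blow", Candidate: "lwob"
Method: check if candidate is substring of word+word
"blowblow" contains "lwob"? No
Is rotation = No


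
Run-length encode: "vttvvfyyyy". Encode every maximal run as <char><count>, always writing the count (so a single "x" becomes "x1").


String: "vttvvfyyyy"
Scanning for consecutive runs:
  'v' x 1
  't' x 2
  'v' x 2
  'f' x 1
  'y' x 4
RLE = "v1t2v2f1y4"


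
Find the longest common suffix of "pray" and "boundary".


Word 1: "pray"
Word 2: "boundary"
Comparing from end:
  Pos -1: 'y' == 'y'
  Pos -2: 'a' != 'r' (stop)
LCS = "y" (length 1)


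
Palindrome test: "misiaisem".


Word: "misiaisem"
Reversed: "mesiaisim"
Forward == Backward? misiaisem != mesiaisim
Palindrome = No


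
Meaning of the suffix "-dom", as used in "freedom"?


Suffix: -dom
Example: freedom = free + -dom
Meaning = state / realm


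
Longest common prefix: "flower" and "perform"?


Word 1: "flower"
Word 2: "perform"
Comparing from start:
  Pos 0: 'f' != 'p' (stop)
LCP = "" (length 0)


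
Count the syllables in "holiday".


Word: "holiday"
Syllable breakdown: hol · i · day
Counting: 3 parts
= 3 syllables


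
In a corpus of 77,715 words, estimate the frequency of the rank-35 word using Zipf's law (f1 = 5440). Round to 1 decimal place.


Zipf's law: f(r) = f(1) / r
f(1) = 5440
f(35) = 5440 / 35
= 155.4 occurrences


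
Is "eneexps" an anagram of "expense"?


Word 1: "expense" → sorted: eeenpsx
Word 2: "eneexps" → sorted: eeenpsx
Same letters? eeenpsx == eeenpsx
Anagram = Yes


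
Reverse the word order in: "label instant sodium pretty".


Original: "label instant sodium pretty"
Words (1..n): label | instant | sodium | pretty
Reversed (n..1): pretty | sodium | instant | label
Result = "pretty sodium instant label"


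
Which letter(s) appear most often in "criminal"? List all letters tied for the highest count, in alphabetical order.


Word: "criminal"
Letter counts:
  'a': 1
  'c': 1
  'i': 2
  'l': 1
  'm': 1
  'n': 1
  'r': 1
Maximum count = 2
Most frequent = 'i' (2 times each)


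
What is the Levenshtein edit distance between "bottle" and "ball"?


Word 1: "bottle" (length 6)
Word 2: "ball" (length 4)
One optimal edit sequence (insert/delete/substitute each cost 1):
  1. keep 'b'
  2. delete 'o'  (+1)
  3. delete 't'  (+1)
  4. substitute 't' -> 'a'  (+1)
  5. keep 'l'
  6. substitute 'e' -> 'l'  (+1)
Total edit operations: 4
Edit distance = 4


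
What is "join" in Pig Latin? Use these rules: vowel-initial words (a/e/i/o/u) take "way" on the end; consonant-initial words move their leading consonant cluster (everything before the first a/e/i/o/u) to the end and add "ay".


Word: "join"
Starts with consonant(s) → move to end, add 'ay'
Consonant cluster: "j"
Pig Latin = "oinjay"


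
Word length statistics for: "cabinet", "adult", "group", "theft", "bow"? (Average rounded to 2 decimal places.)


Lengths: "cabinet"=7, "adult"=5, "group"=5, "theft"=5, "bow"=3
Sum = 25, Count = 5
Average = 25/5 = 5.00
= avg=5.00, min=3, max=7


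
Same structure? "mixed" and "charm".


Pattern of "mixed": [0, 1, 2, 3, 4]
Pattern of "charm": [0, 1, 2, 3, 4]
Patterns match
Same pattern = Yes


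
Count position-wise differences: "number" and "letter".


Comparing character by character (same length = 6):
  Pos 0: 'n' vs 'l' !=
  Pos 1: 'u' vs 'e' !=
  Pos 2: 'm' vs 't' !=
  Pos 3: 'b' vs 't' !=
  Pos 4: 'e' vs 'e' =
  Pos 5: 'r' vs 'r' =
Hamming distance = 4


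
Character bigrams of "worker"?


Word: "worker" (length 6)
Number of bigrams = 6 - 2 + 1 = 5
  Position 0: "wo"
  Position 1: "or"
  Position 2: "rk"
  Position 3: "ke"
  Position 4: "er"
Bigrams = "wo", "or", "rk", "ke", "er"


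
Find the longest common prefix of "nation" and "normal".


Word 1: "nation"
Word 2: "normal"
Comparing from start:
  Pos 0: 'n' == 'n'
  Pos 1: 'a' != 'o' (stop)
LCP = "n" (length 1)


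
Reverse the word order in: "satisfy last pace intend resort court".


Original: "satisfy last pace intend resort court"
Words (1..n): satisfy | last | pace | intend | resort | court
Reversed (n..1): court | resort | intend | pace | last | satisfy
Result = "court resort intend pace last satisfy"


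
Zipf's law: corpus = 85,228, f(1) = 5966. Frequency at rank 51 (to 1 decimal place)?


Zipf's law: f(r) = f(1) / r
f(1) = 5966
f(51) = 5966 / 51
= 117.0 occurrences


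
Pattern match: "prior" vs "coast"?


Pattern of "prior": [0, 1, 2, 3, 1]
Pattern of "coast": [0, 1, 2, 3, 4]
Patterns do not match
Same pattern = No


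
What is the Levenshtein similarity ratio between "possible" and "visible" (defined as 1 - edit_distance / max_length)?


Word 1: "possible" (length 8)
Word 2: "visible" (length 7)
One optimal edit sequence:
  1. delete 'p'  (+1)
  2. substitute 'o' -> 'v'  (+1)
  3. substitute 's' -> 'i'  (+1)
  4. keep 's'
  5. keep 'i'
  6. keep 'b'
  7. keep 'l'
  8. keep 'e'
Edit distance = 3
Max length = max(8, 7) = 8
Similarity = 1 - 3/8
= 0.6250


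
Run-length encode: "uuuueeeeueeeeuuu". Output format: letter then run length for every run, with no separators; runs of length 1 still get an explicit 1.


String: "uuuueeeeueeeeuuu"
Scanning for consecutive runs:
  'u' x 4
  'e' x 4
  'u' x 1
  'e' x 4
  'u' x 3
RLE = "u4e4u1e4u3"


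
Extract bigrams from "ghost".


Word: "ghost" (length 5)
Number of bigrams = 5 - 2 + 1 = 4
  Position 0: "gh"
  Position 1: "ho"
  Position 2: "os"
  Position 3: "st"
Bigrams = "gh", "ho", "os", "st"


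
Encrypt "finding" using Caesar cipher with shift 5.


Word: "finding"
Shift: 5
Each letter → (letter + shift) mod 26:
  'f' (5) + 5 = 10 → 'k'
  'i' (8) + 5 = 13 → 'n'
  'n' (13) + 5 = 18 → 's'
  'd' (3) + 5 = 8 → 'i'
  'i' (8) + 5 = 13 → 'n'
  'n' (13) + 5 = 18 → 's'
  'g' (6) + 5 = 11 → 'l'
Result = "knsinsl"


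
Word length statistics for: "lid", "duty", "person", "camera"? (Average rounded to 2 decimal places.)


Lengths: "lid"=3, "duty"=4, "person"=6, "camera"=6
Sum = 19, Count = 4
Average = 19/4 = 4.75
= avg=4.75, min=3, max=6


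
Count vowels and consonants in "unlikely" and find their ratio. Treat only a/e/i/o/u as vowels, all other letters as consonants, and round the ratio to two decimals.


Word: "unlikely"
Vowels (a,e,i,o,u): 3
Consonants: 5
Ratio = 3/5
= 0.60


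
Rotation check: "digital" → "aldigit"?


Word: "digital", Candidate: "aldigit"
Method: check if candidate is substring of word+word
"digitaldigital" contains "aldigit"? Yes
Is rotation = Yes


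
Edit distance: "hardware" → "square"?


Word 1: "hardware" (length 8)
Word 2: "square" (length 6)
One optimal edit sequence (insert/delete/substitute each cost 1):
  1. delete 'h'  (+1)
  2. delete 'a'  (+1)
  3. substitute 'r' -> 's'  (+1)
  4. substitute 'd' -> 'q'  (+1)
  5. substitute 'w' -> 'u'  (+1)
  6. keep 'a'
  7. keep 'r'
  8. keep 'e'
Total edit operations: 5
Edit distance = 5


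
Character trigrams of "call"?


Word: "call" (length 4)
Number of trigrams = 4 - 3 + 1 = 2
  Position 0: "cal"
  Position 1: "all"
Trigrams = "cal", "all"


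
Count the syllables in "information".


Word: "information"
Syllable breakdown: in / for / ma / tion
Counting: 4 parts
= 4 syllables


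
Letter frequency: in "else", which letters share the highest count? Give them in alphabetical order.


Word: "else"
Letter counts:
  'e': 2
  'l': 1
  's': 1
Maximum count = 2
Most frequent = 'e' (2 times each)


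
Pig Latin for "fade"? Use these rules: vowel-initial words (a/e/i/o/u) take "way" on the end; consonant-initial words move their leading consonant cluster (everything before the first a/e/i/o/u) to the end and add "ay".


Word: "fade"
Starts with consonant(s) → move to end, add 'ay'
Consonant cluster: "f"
Pig Latin = "adefay"


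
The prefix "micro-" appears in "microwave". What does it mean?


Prefix: micro-
As in: microwave -> micro- + wave
Meaning = small


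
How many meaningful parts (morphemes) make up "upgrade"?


Word: "upgrade"
Morphemes: up- | grade
Each morpheme carries meaning
= 2 morphemes


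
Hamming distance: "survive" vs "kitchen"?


Comparing character by character (same length = 7):
  Pos 0: 's' vs 'k' !=
  Pos 1: 'u' vs 'i' !=
  Pos 2: 'r' vs 't' !=
  Pos 3: 'v' vs 'c' !=
  Pos 4: 'i' vs 'h' !=
  Pos 5: 'v' vs 'e' !=
  Pos 6: 'e' vs 'n' !=
Hamming distance = 7


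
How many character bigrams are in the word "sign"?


Word: "sign" (length 4)
Number of 2-grams = length - 2 + 1 = 4 - 2 + 1
= 3


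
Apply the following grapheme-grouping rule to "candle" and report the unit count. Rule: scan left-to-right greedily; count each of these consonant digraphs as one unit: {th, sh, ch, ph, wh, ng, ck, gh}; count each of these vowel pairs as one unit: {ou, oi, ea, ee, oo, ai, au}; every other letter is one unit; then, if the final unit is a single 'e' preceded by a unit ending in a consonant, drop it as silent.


Word: "candle" (6 letters)
Left-to-right scan:
  (1) 'c' (letter)
  (2) 'a' (letter)
  (3) 'n' (letter)
  (4) 'd' (letter)
  (5) 'l' (letter)
  (6) 'e' (letter)
Units from scan: 6
Final unit is 'e' after a consonant -> drop as silent (-1)
Sound units = 5 units


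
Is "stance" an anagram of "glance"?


Word 1: "glance" → sorted: acegln
Word 2: "stance" → sorted: acenst
Same letters? acegln != acenst
Anagram = No


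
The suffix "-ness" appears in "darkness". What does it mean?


Suffix: -ness
Example: darkness (dark + -ness)
Meaning = state of being


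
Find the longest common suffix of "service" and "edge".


Word 1: "service"
Word 2: "edge"
Comparing from end:
  Pos -1: 'e' == 'e'
  Pos -2: 'c' != 'g' (stop)
LCS = "e" (length 1)


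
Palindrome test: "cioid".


Word: "cioid"
Reversed: "dioic"
Forward == Backward? cioid != dioic
Palindrome = No


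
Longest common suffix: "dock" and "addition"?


Word 1: "dock"
Word 2: "addition"
Comparing from end:
  Pos -1: 'k' != 'n' (stop)
LCS = "" (length 0)


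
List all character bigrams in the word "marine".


Word: "marine" (length 6)
Number of bigrams = 6 - 2 + 1 = 5
  Position 0: "ma"
  Position 1: "ar"
  Position 2: "ri"
  Position 3: "in"
  Position 4: "ne"
Bigrams = "ma", "ar", "ri", "in", "ne"


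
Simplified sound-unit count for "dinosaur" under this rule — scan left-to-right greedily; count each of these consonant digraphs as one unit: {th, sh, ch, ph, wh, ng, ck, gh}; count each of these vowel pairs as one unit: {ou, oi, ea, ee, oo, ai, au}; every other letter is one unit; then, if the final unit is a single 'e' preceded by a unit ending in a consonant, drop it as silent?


Word: "dinosaur" (8 letters)
Left-to-right scan:
  [1] 'd' (letter)
  [2] 'i' (letter)
  [3] 'n' (letter)
  [4] 'o' (letter)
  [5] 's' (letter)
  [6] 'au' (vowel-pair)
  [7] 'r' (letter)
Units from scan: 7
Sound units = 7 units


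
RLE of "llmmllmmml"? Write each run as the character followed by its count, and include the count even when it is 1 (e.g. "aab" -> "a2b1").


String: "llmmllmmml"
Scanning for consecutive runs:
  'l' x 2
  'm' x 2
  'l' x 2
  'm' x 3
  'l' x 1
RLE = "l2m2l2m3l1"


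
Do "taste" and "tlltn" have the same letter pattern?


Pattern of "taste": [0, 1, 2, 0, 3]
Pattern of "tlltn": [0, 1, 1, 0, 2]
Patterns do not match
Same pattern = No


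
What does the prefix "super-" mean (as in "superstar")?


Prefix: super-
As in: superstar -> super- + star
Meaning = above / beyond


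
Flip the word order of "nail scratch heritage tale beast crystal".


Original: "nail scratch heritage tale beast crystal"
Words (1..n): nail | scratch | heritage | tale | beast | crystal
Reversed (n..1): crystal | beast | tale | heritage | scratch | nail
Result = "crystal beast tale heritage scratch nail"


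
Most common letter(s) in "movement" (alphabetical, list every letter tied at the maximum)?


Word: "movement"
Letter counts:
  'e': 2
  'm': 2
  'n': 1
  'o': 1
  't': 1
  'v': 1
Maximum count = 2
Most frequent = 'e', 'm' (2 times each)


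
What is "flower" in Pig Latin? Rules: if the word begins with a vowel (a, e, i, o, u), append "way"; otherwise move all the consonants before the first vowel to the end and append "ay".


Word: "flower"
Starts with consonant(s) → move to end, add 'ay'
Consonant cluster: "fl"
Pig Latin = "owerflay"


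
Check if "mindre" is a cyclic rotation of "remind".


Word: "remind", Candidate: "mindre"
Method: check if candidate is substring of word+word
"remindremind" contains "mindre"? Yes
Is rotation = Yes


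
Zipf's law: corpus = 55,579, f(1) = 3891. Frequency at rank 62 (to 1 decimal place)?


Zipf's law: f(r) = f(1) / r
f(1) = 3891
f(62) = 3891 / 62
= 62.8 occurrences


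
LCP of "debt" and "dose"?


Word 1: "debt"
Word 2: "dose"
Comparing from start:
  Pos 0: 'd' == 'd'
  Pos 1: 'e' != 'o' (stop)
LCP = "d" (length 1)


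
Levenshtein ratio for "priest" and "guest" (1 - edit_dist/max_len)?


Word 1: "priest" (length 6)
Word 2: "guest" (length 5)
One optimal edit sequence:
  1. delete 'p'  (+1)
  2. substitute 'r' -> 'g'  (+1)
  3. substitute 'i' -> 'u'  (+1)
  4. keep 'e'
  5. keep 's'
  6. keep 't'
Edit distance = 3
Max length = max(6, 5) = 6
Similarity = 1 - 3/6
= 0.5000


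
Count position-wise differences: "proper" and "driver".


Comparing character by character (same length = 6):
  Pos 0: 'p' vs 'd' !=
  Pos 1: 'r' vs 'r' =
  Pos 2: 'o' vs 'i' !=
  Pos 3: 'p' vs 'v' !=
  Pos 4: 'e' vs 'e' =
  Pos 5: 'r' vs 'r' =
Hamming distance = 3


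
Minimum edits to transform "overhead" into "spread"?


Word 1: "overhead" (length 8)
Word 2: "spread" (length 6)
One optimal edit sequence (insert/delete/substitute each cost 1):
  1. delete 'o'  (+1)
  2. substitute 'v' -> 's'  (+1)
  3. substitute 'e' -> 'p'  (+1)
  4. keep 'r'
  5. delete 'h'  (+1)
  6. keep 'e'
  7. keep 'a'
  8. keep 'd'
Total edit operations: 4
Edit distance = 4


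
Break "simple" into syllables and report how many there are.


Word: "simple"
Syllable breakdown: sim · ple
Counting: 2 parts
= 2 syllables


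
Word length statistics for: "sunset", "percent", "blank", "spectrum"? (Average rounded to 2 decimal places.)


Lengths: "sunset"=6, "percent"=7, "blank"=5, "spectrum"=8
Sum = 26, Count = 4
Average = 26/4 = 6.50
= avg=6.50, min=5, max=8


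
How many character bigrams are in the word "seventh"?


Word: "seventh" (length 7)
Number of 2-grams = length - 2 + 1 = 7 - 2 + 1
= 6


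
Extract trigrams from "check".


Word: "check" (length 5)
Number of trigrams = 5 - 3 + 1 = 3
  Position 0: "che"
  Position 1: "hec"
  Position 2: "eck"
Trigrams = "che", "hec", "eck"


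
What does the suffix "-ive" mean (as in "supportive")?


Suffix: -ive
Example: supportive = support + -ive
Meaning = tending to


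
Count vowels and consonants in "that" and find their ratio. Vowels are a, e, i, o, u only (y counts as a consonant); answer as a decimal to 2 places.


Word: "that"
Vowels (a,e,i,o,u): 1
Consonants: 3
Ratio = 1/3
= 0.33


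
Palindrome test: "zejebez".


Word: "zejebez"
Reversed: "zebejez"
Forward == Backward? zejebez != zebejez
Palindrome = No


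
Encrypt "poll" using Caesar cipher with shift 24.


Word: "poll"
Shift: 24
Each letter → (letter + shift) mod 26:
  'p' (15) + 24 = 13 → 'n'
  'o' (14) + 24 = 12 → 'm'
  'l' (11) + 24 = 9 → 'j'
  'l' (11) + 24 = 9 → 'j'
Result = "nmjj"


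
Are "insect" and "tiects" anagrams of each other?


Word 1: "insect" → sorted: ceinst
Word 2: "tiects" → sorted: ceistt
Same letters? ceinst != ceistt
Anagram = No


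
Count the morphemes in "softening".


Word: "softening"
Morphemes: soft + -en + -ing
Each morpheme carries meaning
= 3 morphemes


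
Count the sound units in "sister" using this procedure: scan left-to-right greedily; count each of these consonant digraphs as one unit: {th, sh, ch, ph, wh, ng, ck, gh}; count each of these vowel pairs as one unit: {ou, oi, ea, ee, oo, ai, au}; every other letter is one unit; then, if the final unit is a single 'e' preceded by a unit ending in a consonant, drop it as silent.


Word: "sister" (6 letters)
Left-to-right scan:
  [1] 's' (letter)
  [2] 'i' (letter)
  [3] 's' (letter)
  [4] 't' (letter)
  [5] 'e' (letter)
  [6] 'r' (letter)
Units from scan: 6
Sound units = 6 units


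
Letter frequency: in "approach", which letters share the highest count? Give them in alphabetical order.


Word: "approach"
Letter counts:
  'a': 2
  'c': 1
  'h': 1
  'o': 1
  'p': 2
  'r': 1
Maximum count = 2
Most frequent = 'a', 'p' (2 times each)


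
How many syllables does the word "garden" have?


Word: "garden"
Syllable breakdown: gar / den
Counting: 2 parts
= 2 syllables


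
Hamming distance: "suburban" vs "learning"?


Comparing character by character (same length = 8):
  Pos 0: 's' vs 'l' !=
  Pos 1: 'u' vs 'e' !=
  Pos 2: 'b' vs 'a' !=
  Pos 3: 'u' vs 'r' !=
  Pos 4: 'r' vs 'n' !=
  Pos 5: 'b' vs 'i' !=
  Pos 6: 'a' vs 'n' !=
  Pos 7: 'n' vs 'g' !=
Hamming distance = 8


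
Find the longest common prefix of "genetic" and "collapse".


Word 1: "genetic"
Word 2: "collapse"
Comparing from start:
  Pos 0: 'g' != 'c' (stop)
LCP = "" (length 0)


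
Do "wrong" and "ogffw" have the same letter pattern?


Pattern of "wrong": [0, 1, 2, 3, 4]
Pattern of "ogffw": [0, 1, 2, 2, 3]
Patterns do not match
Same pattern = No


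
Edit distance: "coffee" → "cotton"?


Word 1: "coffee" (length 6)
Word 2: "cotton" (length 6)
One optimal edit sequence (insert/delete/substitute each cost 1):
  1. keep 'c'
  2. keep 'o'
  3. substitute 'f' -> 't'  (+1)
  4. substitute 'f' -> 't'  (+1)
  5. substitute 'e' -> 'o'  (+1)
  6. substitute 'e' -> 'n'  (+1)
Total edit operations: 4
Edit distance = 4


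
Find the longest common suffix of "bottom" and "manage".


Word 1: "bottom"
Word 2: "manage"
Comparing from end:
  Pos -1: 'm' != 'e' (stop)
LCS = "" (length 0)


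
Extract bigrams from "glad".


Word: "glad" (length 4)
Number of bigrams = 4 - 2 + 1 = 3
  Position 0: "gl"
  Position 1: "la"
  Position 2: "ad"
Bigrams = "gl", "la", "ad"


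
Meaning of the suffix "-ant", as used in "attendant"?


Suffix: -ant
As in: attendant -> attend + -ant
Meaning = one who / that which


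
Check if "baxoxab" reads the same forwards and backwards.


Word: "baxoxab"
Reversed: "baxoxab"
Forward == Backward? baxoxab == baxoxab
Palindrome = Yes


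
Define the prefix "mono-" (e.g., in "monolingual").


Prefix: mono-
As in: monolingual -> mono- + lingual
Meaning = one


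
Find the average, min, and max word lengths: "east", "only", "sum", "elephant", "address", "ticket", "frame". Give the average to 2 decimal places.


Lengths: "east"=4, "only"=4, "sum"=3, "elephant"=8, "address"=7, "ticket"=6, "frame"=5
Sum = 37, Count = 7
Average = 37/7 = 5.29
= avg=5.29, min=3, max=8


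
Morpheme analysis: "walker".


Word: "walker"
Morphemes: walk + -er
Each morpheme carries meaning
= 2 morphemes


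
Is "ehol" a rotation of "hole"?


Word: "hole", Candidate: "ehol"
Method: check if candidate is substring of word+word
"holehole" contains "ehol"? Yes
Is rotation = Yes


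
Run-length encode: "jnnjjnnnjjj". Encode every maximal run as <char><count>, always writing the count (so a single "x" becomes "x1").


String: "jnnjjnnnjjj"
Scanning for consecutive runs:
  'j' x 1
  'n' x 2
  'j' x 2
  'n' x 3
  'j' x 3
RLE = "j1n2j2n3j3"


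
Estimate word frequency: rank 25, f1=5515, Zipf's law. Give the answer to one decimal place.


Zipf's law: f(r) = f(1) / r
f(1) = 5515
f(25) = 5515 / 25
= 220.6 occurrences


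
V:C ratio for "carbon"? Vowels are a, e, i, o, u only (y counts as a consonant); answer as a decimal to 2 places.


Word: "carbon"
Vowels (a,e,i,o,u): 2
Consonants: 4
Ratio = 2/4
= 0.50


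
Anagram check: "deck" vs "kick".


Word 1: "deck" → sorted: cdek
Word 2: "kick" → sorted: cikk
Same letters? cdek != cikk
Anagram = No


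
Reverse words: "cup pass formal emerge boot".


Original: "cup pass formal emerge boot"
Words (1..n): cup | pass | formal | emerge | boot
Reversed (n..1): boot | emerge | formal | pass | cup
Result = "boot emerge formal pass cup"


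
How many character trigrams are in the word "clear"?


Word: "clear" (length 5)
Number of 3-grams = length - 3 + 1 = 5 - 3 + 1
= 3


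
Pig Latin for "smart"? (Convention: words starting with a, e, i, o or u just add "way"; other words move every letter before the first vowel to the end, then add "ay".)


Word: "smart"
Starts with consonant(s) → move to end, add 'ay'
Consonant cluster: "sm"
Pig Latin = "artsmay"


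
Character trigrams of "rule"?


Word: "rule" (length 4)
Number of trigrams = 4 - 3 + 1 = 2
  Position 0: "rul"
  Position 1: "ule"
Trigrams = "rul", "ule"


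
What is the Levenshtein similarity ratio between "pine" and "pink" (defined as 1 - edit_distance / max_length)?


Word 1: "pine" (length 4)
Word 2: "pink" (length 4)
One optimal edit sequence:
  1. keep 'p'
  2. keep 'i'
  3. keep 'n'
  4. substitute 'e' -> 'k'  (+1)
Edit distance = 1
Max length = max(4, 4) = 4
Similarity = 1 - 1/4
= 0.7500


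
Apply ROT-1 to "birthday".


Word: "birthday"
Shift: 1
Each letter → (letter + shift) mod 26:
  'b' (1) + 1 = 2 → 'c'
  'i' (8) + 1 = 9 → 'j'
  'r' (17) + 1 = 18 → 's'
  't' (19) + 1 = 20 → 'u'
  'h' (7) + 1 = 8 → 'i'
  'd' (3) + 1 = 4 → 'e'
  'a' (0) + 1 = 1 → 'b'
  'y' (24) + 1 = 25 → 'z'
Result = "cjsuiebz"


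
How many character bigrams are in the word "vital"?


Word: "vital" (length 5)
Number of 2-grams = length - 2 + 1 = 5 - 2 + 1
= 4


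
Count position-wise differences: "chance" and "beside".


Comparing character by character (same length = 6):
  Pos 0: 'c' vs 'b' !=
  Pos 1: 'h' vs 'e' !=
  Pos 2: 'a' vs 's' !=
  Pos 3: 'n' vs 'i' !=
  Pos 4: 'c' vs 'd' !=
  Pos 5: 'e' vs 'e' =
Hamming distance = 5


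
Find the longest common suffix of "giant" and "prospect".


Word 1: "giant"
Word 2: "prospect"
Comparing from end:
  Pos -1: 't' == 't'
  Pos -2: 'n' != 'c' (stop)
LCS = "t" (length 1)


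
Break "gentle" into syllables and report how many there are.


Word: "gentle"
Syllable breakdown: gen · tle
Counting: 2 parts
= 2 syllables


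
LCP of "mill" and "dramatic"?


Word 1: "mill"
Word 2: "dramatic"
Comparing from start:
  Pos 0: 'm' != 'd' (stop)
LCP = "" (length 0)


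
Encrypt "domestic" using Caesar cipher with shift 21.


Word: "domestic"
Shift: 21
Each letter → (letter + shift) mod 26:
  'd' (3) + 21 = 24 → 'y'
  'o' (14) + 21 = 9 → 'j'
  'm' (12) + 21 = 7 → 'h'
  'e' (4) + 21 = 25 → 'z'
  's' (18) + 21 = 13 → 'n'
  't' (19) + 21 = 14 → 'o'
  'i' (8) + 21 = 3 → 'd'
  'c' (2) + 21 = 23 → 'x'
Result = "yjhznodx"


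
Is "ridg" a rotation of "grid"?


Word: "grid", Candidate: "ridg"
Method: check if candidate is substring of word+word
"gridgrid" contains "ridg"? Yes
Is rotation = Yes


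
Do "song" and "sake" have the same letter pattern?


Pattern of "song": [0, 1, 2, 3]
Pattern of "sake": [0, 1, 2, 3]
Patterns match
Same pattern = Yes


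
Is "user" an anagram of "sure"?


Word 1: "sure" → sorted: ersu
Word 2: "user" → sorted: ersu
Same letters? ersu == ersu
Anagram = Yes


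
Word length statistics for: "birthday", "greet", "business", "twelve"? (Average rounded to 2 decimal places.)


Lengths: "birthday"=8, "greet"=5, "business"=8, "twelve"=6
Sum = 27, Count = 4
Average = 27/4 = 6.75
= avg=6.75, min=5, max=8


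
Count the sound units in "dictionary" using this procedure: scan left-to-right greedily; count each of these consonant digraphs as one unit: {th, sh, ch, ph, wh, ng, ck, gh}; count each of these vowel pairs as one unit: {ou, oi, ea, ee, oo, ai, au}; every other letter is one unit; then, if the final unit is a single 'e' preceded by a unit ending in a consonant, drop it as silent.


Word: "dictionary" (10 letters)
Left-to-right scan:
  (1) 'd' (letter)
  (2) 'i' (letter)
  (3) 'c' (letter)
  (4) 't' (letter)
  (5) 'i' (letter)
  (6) 'o' (letter)
  (7) 'n' (letter)
  (8) 'a' (letter)
  (9) 'r' (letter)
  (10) 'y' (letter)
Units from scan: 10
Sound units = 10 units


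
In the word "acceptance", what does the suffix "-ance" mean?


Suffix: -ance
Example: acceptance = accept + -ance
Meaning = state of


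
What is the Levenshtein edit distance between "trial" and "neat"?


Word 1: "trial" (length 5)
Word 2: "neat" (length 4)
One optimal edit sequence (insert/delete/substitute each cost 1):
  1. delete 't'  (+1)
  2. substitute 'r' -> 'n'  (+1)
  3. substitute 'i' -> 'e'  (+1)
  4. keep 'a'
  5. substitute 'l' -> 't'  (+1)
Total edit operations: 4
Edit distance = 4


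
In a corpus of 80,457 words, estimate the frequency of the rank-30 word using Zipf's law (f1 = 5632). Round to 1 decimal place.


Zipf's law: f(r) = f(1) / r
f(1) = 5632
f(30) = 5632 / 30
= 187.7 occurrences


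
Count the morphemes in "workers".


Word: "workers"
Morphemes: work / -er / -s
Each morpheme carries meaning
= 3 morphemes


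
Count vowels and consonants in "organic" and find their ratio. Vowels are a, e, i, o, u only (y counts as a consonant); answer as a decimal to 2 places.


Word: "organic"
Vowels (a,e,i,o,u): 3
Consonants: 4
Ratio = 3/4
= 0.75


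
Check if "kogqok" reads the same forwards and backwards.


Word: "kogqok"
Reversed: "koqgok"
Forward == Backward? kogqok != koqgok
Palindrome = No


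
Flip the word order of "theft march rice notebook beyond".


Original: "theft march rice notebook beyond"
Words (1..n): theft | march | rice | notebook | beyond
Reversed (n..1): beyond | notebook | rice | march | theft
Result = "beyond notebook rice march theft"


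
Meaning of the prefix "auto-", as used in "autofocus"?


Prefix: auto-
As in: autofocus -> auto- + focus
Meaning = self


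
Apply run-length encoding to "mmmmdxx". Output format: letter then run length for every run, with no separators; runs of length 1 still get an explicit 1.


String: "mmmmdxx"
Scanning for consecutive runs:
  'm' x 4
  'd' x 1
  'x' x 2
RLE = "m4d1x2"


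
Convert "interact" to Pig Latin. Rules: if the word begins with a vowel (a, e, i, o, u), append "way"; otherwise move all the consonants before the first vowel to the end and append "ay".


Word: "interact"
Starts with vowel → add 'way'
Pig Latin = "interactway"
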